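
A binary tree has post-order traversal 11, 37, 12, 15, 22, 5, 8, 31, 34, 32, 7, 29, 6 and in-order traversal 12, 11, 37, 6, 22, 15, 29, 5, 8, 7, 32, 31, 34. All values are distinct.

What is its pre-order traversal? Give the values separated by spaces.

6 12 37 11 29 22 15 7 8 5 32 34 31

The last element of post-order is the root; it splits in-order into left and right subtrees.
Root 6: left subtree has 3 nodes {12, 11, 37}, right has 9 {22, 15, 29, 5, 8, 7, 32, 31, 34}.
  Root 12: left subtree has 0 nodes { }, right has 2 {11, 37}.
    Root 37: left subtree has 1 node {11}, right has 0 { }.
  Root 29: left subtree has 2 nodes {22, 15}, right has 6 {5, 8, 7, 32, 31, 34}.
    Root 22: left subtree has 0 nodes { }, right has 1 {15}.
    Root 7: left subtree has 2 nodes {5, 8}, right has 3 {32, 31, 34}.
      Root 8: left subtree has 1 node {5}, right has 0 { }.
      Root 32: left subtree has 0 nodes { }, right has 2 {31, 34}.
        Root 34: left subtree has 1 node {31}, right has 0 { }.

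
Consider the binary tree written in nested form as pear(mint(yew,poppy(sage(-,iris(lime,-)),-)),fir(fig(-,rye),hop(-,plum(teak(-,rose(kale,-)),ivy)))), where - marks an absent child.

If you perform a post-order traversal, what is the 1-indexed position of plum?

Post-order visits the left subtree, then the right subtree, then the node.
At pear: go left to mint.
  At mint: go left to yew.
    yew is a leaf — visit yew.
  At mint: go right to poppy.
    At poppy: go left to sage.
      At sage: no left child.
      At sage: go right to iris.
        At iris: go left to lime.
          lime is a leaf — visit lime.
        At iris: no right child.
        Visit iris.
      Visit sage.
    At poppy: no right child.
    Visit poppy.
  Visit mint.
At pear: go right to fir.
  At fir: go left to fig.
    At fig: no left child.
    At fig: go right to rye.
      rye is a leaf — visit rye.
    Visit fig.
  At fir: go right to hop.
    At hop: no left child.
    At hop: go right to plum.
      At plum: go left to teak.
        At teak: no left child.
        At teak: go right to rose.
          At rose: go left to kale.
            kale is a leaf — visit kale.
          At rose: no right child.
          Visit rose.
        Visit teak.
      At plum: go right to ivy.
        ivy is a leaf — visit ivy.
      Visit plum.
    Visit hop.
  Visit fir.
Visit pear.
Full post-order sequence: yew, lime, iris, sage, poppy, mint, rye, fig, kale, rose, teak, ivy, plum, hop, fir, pear.

13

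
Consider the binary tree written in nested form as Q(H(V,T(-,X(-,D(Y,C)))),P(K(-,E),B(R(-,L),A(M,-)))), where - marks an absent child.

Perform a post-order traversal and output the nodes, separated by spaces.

V Y C D X T H E K L R M A B P Q

Post-order visits the left subtree, then the right subtree, then the node.
At Q: go left to H.
  At H: go left to V.
    V is a leaf — visit V.
  At H: go right to T.
    At T: no left child.
    At T: go right to X.
      At X: no left child.
      At X: go right to D.
        At D: go left to Y.
          Y is a leaf — visit Y.
        At D: go right to C.
          C is a leaf — visit C.
        Visit D.
      Visit X.
    Visit T.
  Visit H.
At Q: go right to P.
  At P: go left to K.
    At K: no left child.
    At K: go right to E.
      E is a leaf — visit E.
    Visit K.
  At P: go right to B.
    At B: go left to R.
      At R: no left child.
      At R: go right to L.
        L is a leaf — visit L.
      Visit R.
    At B: go right to A.
      At A: go left to M.
        M is a leaf — visit M.
      At A: no right child.
      Visit A.
    Visit B.
  Visit P.
Visit Q.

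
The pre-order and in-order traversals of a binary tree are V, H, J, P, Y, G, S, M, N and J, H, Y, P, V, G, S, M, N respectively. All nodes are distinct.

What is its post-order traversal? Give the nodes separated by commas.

The first element of pre-order is the root; it splits in-order into left and right subtrees.
Root V: left subtree has 4 nodes {J, H, Y, P}, right has 4 {G, S, M, N}.
  Root H: left subtree has 1 node {J}, right has 2 {Y, P}.
    Root P: left subtree has 1 node {Y}, right has 0 { }.
  Root G: left subtree has 0 nodes { }, right has 3 {S, M, N}.
    Root S: left subtree has 0 nodes { }, right has 2 {M, N}.
      Root M: left subtree has 0 nodes { }, right has 1 {N}.

J, Y, P, H, N, M, S, G, V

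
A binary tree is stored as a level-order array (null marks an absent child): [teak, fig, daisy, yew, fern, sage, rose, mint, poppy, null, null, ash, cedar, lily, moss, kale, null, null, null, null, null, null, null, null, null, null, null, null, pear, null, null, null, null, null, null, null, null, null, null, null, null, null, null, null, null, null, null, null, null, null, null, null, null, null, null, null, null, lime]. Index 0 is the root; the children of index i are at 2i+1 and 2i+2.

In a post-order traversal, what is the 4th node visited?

Post-order visits the left subtree, then the right subtree, then the node.
At teak: go left to fig.
  At fig: go left to yew.
    At yew: go left to mint.
      At mint: go left to kale.
        kale is a leaf — visit kale.
      At mint: no right child.
      Visit mint.
    At yew: go right to poppy.
      poppy is a leaf — visit poppy.
    Visit yew.
  At fig: go right to fern.
    fern is a leaf — visit fern.
  Visit fig.
At teak: go right to daisy.
  At daisy: go left to sage.
    At sage: go left to ash.
      ash is a leaf — visit ash.
    At sage: go right to cedar.
      cedar is a leaf — visit cedar.
    Visit sage.
  At daisy: go right to rose.
    At rose: go left to lily.
      At lily: no left child.
      At lily: go right to pear.
        At pear: go left to lime.
          lime is a leaf — visit lime.
        At pear: no right child.
        Visit pear.
      Visit lily.
    At rose: go right to moss.
      moss is a leaf — visit moss.
    Visit rose.
  Visit daisy.
Visit teak.
Full post-order sequence: kale, mint, poppy, yew, fern, fig, ash, cedar, sage, lime, pear, lily, moss, rose, daisy, teak.

yew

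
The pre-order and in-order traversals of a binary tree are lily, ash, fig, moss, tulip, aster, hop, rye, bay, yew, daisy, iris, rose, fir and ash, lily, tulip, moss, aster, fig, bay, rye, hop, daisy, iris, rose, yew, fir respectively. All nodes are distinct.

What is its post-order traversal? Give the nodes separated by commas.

ash, tulip, aster, moss, bay, rye, rose, iris, daisy, fir, yew, hop, fig, lily

The first element of pre-order is the root; it splits in-order into left and right subtrees.
Root lily: left subtree has 1 node {ash}, right has 12 {tulip, moss, aster, fig, bay, rye, hop, daisy, iris, rose, yew, fir}.
  Root fig: left subtree has 3 nodes {tulip, moss, aster}, right has 8 {bay, rye, hop, daisy, iris, rose, yew, fir}.
    Root moss: left subtree has 1 node {tulip}, right has 1 {aster}.
    Root hop: left subtree has 2 nodes {bay, rye}, right has 5 {daisy, iris, rose, yew, fir}.
      Root rye: left subtree has 1 node {bay}, right has 0 { }.
      Root yew: left subtree has 3 nodes {daisy, iris, rose}, right has 1 {fir}.
        Root daisy: left subtree has 0 nodes { }, right has 2 {iris, rose}.
          Root iris: left subtree has 0 nodes { }, right has 1 {rose}.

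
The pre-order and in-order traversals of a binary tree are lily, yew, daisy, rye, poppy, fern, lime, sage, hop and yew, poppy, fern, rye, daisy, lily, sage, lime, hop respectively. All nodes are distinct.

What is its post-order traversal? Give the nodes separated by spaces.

The first element of pre-order is the root; it splits in-order into left and right subtrees.
Root lily: left subtree has 5 nodes {yew, poppy, fern, rye, daisy}, right has 3 {sage, lime, hop}.
  Root yew: left subtree has 0 nodes { }, right has 4 {poppy, fern, rye, daisy}.
    Root daisy: left subtree has 3 nodes {poppy, fern, rye}, right has 0 { }.
      Root rye: left subtree has 2 nodes {poppy, fern}, right has 0 { }.
        Root poppy: left subtree has 0 nodes { }, right has 1 {fern}.
  Root lime: left subtree has 1 node {sage}, right has 1 {hop}.

fern poppy rye daisy yew sage hop lime lily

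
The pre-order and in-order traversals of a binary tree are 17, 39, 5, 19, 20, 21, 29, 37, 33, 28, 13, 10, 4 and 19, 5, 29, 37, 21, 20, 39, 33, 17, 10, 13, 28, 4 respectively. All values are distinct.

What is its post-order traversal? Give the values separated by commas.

The first element of pre-order is the root; it splits in-order into left and right subtrees.
Root 17: left subtree has 8 nodes {19, 5, 29, 37, 21, 20, 39, 33}, right has 4 {10, 13, 28, 4}.
  Root 39: left subtree has 6 nodes {19, 5, 29, 37, 21, 20}, right has 1 {33}.
    Root 5: left subtree has 1 node {19}, right has 4 {29, 37, 21, 20}.
      Root 20: left subtree has 3 nodes {29, 37, 21}, right has 0 { }.
        Root 21: left subtree has 2 nodes {29, 37}, right has 0 { }.
          Root 29: left subtree has 0 nodes { }, right has 1 {37}.
  Root 28: left subtree has 2 nodes {10, 13}, right has 1 {4}.
    Root 13: left subtree has 1 node {10}, right has 0 { }.

19, 37, 29, 21, 20, 5, 33, 39, 10, 13, 4, 28, 17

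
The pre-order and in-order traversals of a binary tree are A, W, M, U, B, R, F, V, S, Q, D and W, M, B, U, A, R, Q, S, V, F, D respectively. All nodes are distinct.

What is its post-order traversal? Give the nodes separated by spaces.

B U M W Q S V D F R A

The first element of pre-order is the root; it splits in-order into left and right subtrees.
Root A: left subtree has 4 nodes {W, M, B, U}, right has 6 {R, Q, S, V, F, D}.
  Root W: left subtree has 0 nodes { }, right has 3 {M, B, U}.
    Root M: left subtree has 0 nodes { }, right has 2 {B, U}.
      Root U: left subtree has 1 node {B}, right has 0 { }.
  Root R: left subtree has 0 nodes { }, right has 5 {Q, S, V, F, D}.
    Root F: left subtree has 3 nodes {Q, S, V}, right has 1 {D}.
      Root V: left subtree has 2 nodes {Q, S}, right has 0 { }.
        Root S: left subtree has 1 node {Q}, right has 0 { }.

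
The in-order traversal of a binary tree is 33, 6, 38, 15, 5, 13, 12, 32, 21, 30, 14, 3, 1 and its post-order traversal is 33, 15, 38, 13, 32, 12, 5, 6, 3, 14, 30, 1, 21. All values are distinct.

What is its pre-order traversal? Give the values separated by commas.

21, 6, 33, 5, 38, 15, 12, 13, 32, 1, 30, 14, 3

The last element of post-order is the root; it splits in-order into left and right subtrees.
Root 21: left subtree has 8 nodes {33, 6, 38, 15, 5, 13, 12, 32}, right has 4 {30, 14, 3, 1}.
  Root 6: left subtree has 1 node {33}, right has 6 {38, 15, 5, 13, 12, 32}.
    Root 5: left subtree has 2 nodes {38, 15}, right has 3 {13, 12, 32}.
      Root 38: left subtree has 0 nodes { }, right has 1 {15}.
      Root 12: left subtree has 1 node {13}, right has 1 {32}.
  Root 1: left subtree has 3 nodes {30, 14, 3}, right has 0 { }.
    Root 30: left subtree has 0 nodes { }, right has 2 {14, 3}.
      Root 14: left subtree has 0 nodes { }, right has 1 {3}.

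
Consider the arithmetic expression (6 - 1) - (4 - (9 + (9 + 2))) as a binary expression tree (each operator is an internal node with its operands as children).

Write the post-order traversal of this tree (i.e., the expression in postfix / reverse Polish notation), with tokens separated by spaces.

Post-order on an expression tree gives postfix notation: for each operator, emit left operand, right operand, then the operator.

6 1 - 4 9 9 2 + + - -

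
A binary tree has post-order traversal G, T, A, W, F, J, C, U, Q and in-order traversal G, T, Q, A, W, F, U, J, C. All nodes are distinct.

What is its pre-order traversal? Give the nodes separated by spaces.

Q T G U F W A C J

The last element of post-order is the root; it splits in-order into left and right subtrees.
Root Q: left subtree has 2 nodes {G, T}, right has 6 {A, W, F, U, J, C}.
  Root T: left subtree has 1 node {G}, right has 0 { }.
  Root U: left subtree has 3 nodes {A, W, F}, right has 2 {J, C}.
    Root F: left subtree has 2 nodes {A, W}, right has 0 { }.
      Root W: left subtree has 1 node {A}, right has 0 { }.
    Root C: left subtree has 1 node {J}, right has 0 { }.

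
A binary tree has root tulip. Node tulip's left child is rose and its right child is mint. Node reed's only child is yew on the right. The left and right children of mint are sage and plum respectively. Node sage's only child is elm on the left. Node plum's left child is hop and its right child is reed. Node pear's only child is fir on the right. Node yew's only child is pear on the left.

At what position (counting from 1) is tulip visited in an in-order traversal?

In-order visits the left subtree, then the node, then the right subtree.
At tulip: go left to rose.
  rose is a leaf — visit rose.
Visit tulip.
At tulip: go right to mint.
  At mint: go left to sage.
    At sage: go left to elm.
      elm is a leaf — visit elm.
    Visit sage.
    At sage: no right child.
  Visit mint.
  At mint: go right to plum.
    At plum: go left to hop.
      hop is a leaf — visit hop.
    Visit plum.
    At plum: go right to reed.
      At reed: no left child.
      Visit reed.
      At reed: go right to yew.
        At yew: go left to pear.
          At pear: no left child.
          Visit pear.
          At pear: go right to fir.
            fir is a leaf — visit fir.
        Visit yew.
        At yew: no right child.
Full in-order sequence: rose, tulip, elm, sage, mint, hop, plum, reed, pear, fir, yew.

2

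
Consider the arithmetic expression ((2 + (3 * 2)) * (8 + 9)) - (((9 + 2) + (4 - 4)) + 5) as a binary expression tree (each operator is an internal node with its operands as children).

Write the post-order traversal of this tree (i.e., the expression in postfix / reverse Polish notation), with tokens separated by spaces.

Post-order on an expression tree gives postfix notation: for each operator, emit left operand, right operand, then the operator.

2 3 2 * + 8 9 + * 9 2 + 4 4 - + 5 + -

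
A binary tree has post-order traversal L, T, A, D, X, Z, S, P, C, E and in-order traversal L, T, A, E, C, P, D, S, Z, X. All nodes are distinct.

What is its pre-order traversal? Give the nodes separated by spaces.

E A T L C P S D Z X

The last element of post-order is the root; it splits in-order into left and right subtrees.
Root E: left subtree has 3 nodes {L, T, A}, right has 6 {C, P, D, S, Z, X}.
  Root A: left subtree has 2 nodes {L, T}, right has 0 { }.
    Root T: left subtree has 1 node {L}, right has 0 { }.
  Root C: left subtree has 0 nodes { }, right has 5 {P, D, S, Z, X}.
    Root P: left subtree has 0 nodes { }, right has 4 {D, S, Z, X}.
      Root S: left subtree has 1 node {D}, right has 2 {Z, X}.
        Root Z: left subtree has 0 nodes { }, right has 1 {X}.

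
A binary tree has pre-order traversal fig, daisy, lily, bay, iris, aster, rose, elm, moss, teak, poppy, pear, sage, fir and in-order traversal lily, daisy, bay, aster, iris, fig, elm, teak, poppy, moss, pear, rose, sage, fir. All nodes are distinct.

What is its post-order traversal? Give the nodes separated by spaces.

lily aster iris bay daisy poppy teak pear moss elm fir sage rose fig

The first element of pre-order is the root; it splits in-order into left and right subtrees.
Root fig: left subtree has 5 nodes {lily, daisy, bay, aster, iris}, right has 8 {elm, teak, poppy, moss, pear, rose, sage, fir}.
  Root daisy: left subtree has 1 node {lily}, right has 3 {bay, aster, iris}.
    Root bay: left subtree has 0 nodes { }, right has 2 {aster, iris}.
      Root iris: left subtree has 1 node {aster}, right has 0 { }.
  Root rose: left subtree has 5 nodes {elm, teak, poppy, moss, pear}, right has 2 {sage, fir}.
    Root elm: left subtree has 0 nodes { }, right has 4 {teak, poppy, moss, pear}.
      Root moss: left subtree has 2 nodes {teak, poppy}, right has 1 {pear}.
        Root teak: left subtree has 0 nodes { }, right has 1 {poppy}.
    Root sage: left subtree has 0 nodes { }, right has 1 {fir}.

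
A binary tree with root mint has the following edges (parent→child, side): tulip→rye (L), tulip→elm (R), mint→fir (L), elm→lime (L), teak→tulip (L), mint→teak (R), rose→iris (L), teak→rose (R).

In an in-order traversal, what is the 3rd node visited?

rye

In-order visits the left subtree, then the node, then the right subtree.
At mint: go left to fir.
  fir is a leaf — visit fir.
Visit mint.
At mint: go right to teak.
  At teak: go left to tulip.
    At tulip: go left to rye.
      rye is a leaf — visit rye.
    Visit tulip.
    At tulip: go right to elm.
      At elm: go left to lime.
        lime is a leaf — visit lime.
      Visit elm.
      At elm: no right child.
  Visit teak.
  At teak: go right to rose.
    At rose: go left to iris.
      iris is a leaf — visit iris.
    Visit rose.
    At rose: no right child.
Full in-order sequence: fir, mint, rye, tulip, lime, elm, teak, iris, rose.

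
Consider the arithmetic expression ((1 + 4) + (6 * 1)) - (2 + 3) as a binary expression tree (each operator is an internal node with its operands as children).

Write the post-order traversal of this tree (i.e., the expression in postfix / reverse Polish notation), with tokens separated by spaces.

Post-order on an expression tree gives postfix notation: for each operator, emit left operand, right operand, then the operator.

1 4 + 6 1 * + 2 3 + -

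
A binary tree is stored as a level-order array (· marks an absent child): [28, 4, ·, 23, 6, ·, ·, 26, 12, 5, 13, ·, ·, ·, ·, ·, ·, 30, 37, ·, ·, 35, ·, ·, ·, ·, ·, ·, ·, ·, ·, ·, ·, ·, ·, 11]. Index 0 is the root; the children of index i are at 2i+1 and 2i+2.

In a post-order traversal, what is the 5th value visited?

Post-order visits the left subtree, then the right subtree, then the node.
At 28: go left to 4.
  At 4: go left to 23.
    At 23: go left to 26.
      26 is a leaf — visit 26.
    At 23: go right to 12.
      At 12: go left to 30.
        At 30: go left to 11.
          11 is a leaf — visit 11.
        At 30: no right child.
        Visit 30.
      At 12: go right to 37.
        37 is a leaf — visit 37.
      Visit 12.
    Visit 23.
  At 4: go right to 6.
    At 6: go left to 5.
      5 is a leaf — visit 5.
    At 6: go right to 13.
      At 13: go left to 35.
        35 is a leaf — visit 35.
      At 13: no right child.
      Visit 13.
    Visit 6.
  Visit 4.
At 28: no right child.
Visit 28.
Full post-order sequence: 26, 11, 30, 37, 12, 23, 5, 35, 13, 6, 4, 28.

12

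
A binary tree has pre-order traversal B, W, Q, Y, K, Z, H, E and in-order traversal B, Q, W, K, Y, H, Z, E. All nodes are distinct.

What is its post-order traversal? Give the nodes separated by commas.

Q, K, H, E, Z, Y, W, B

The first element of pre-order is the root; it splits in-order into left and right subtrees.
Root B: left subtree has 0 nodes { }, right has 7 {Q, W, K, Y, H, Z, E}.
  Root W: left subtree has 1 node {Q}, right has 5 {K, Y, H, Z, E}.
    Root Y: left subtree has 1 node {K}, right has 3 {H, Z, E}.
      Root Z: left subtree has 1 node {H}, right has 1 {E}.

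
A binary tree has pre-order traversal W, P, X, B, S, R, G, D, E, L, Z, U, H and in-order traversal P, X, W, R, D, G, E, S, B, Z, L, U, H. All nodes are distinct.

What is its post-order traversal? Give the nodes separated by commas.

The first element of pre-order is the root; it splits in-order into left and right subtrees.
Root W: left subtree has 2 nodes {P, X}, right has 10 {R, D, G, E, S, B, Z, L, U, H}.
  Root P: left subtree has 0 nodes { }, right has 1 {X}.
  Root B: left subtree has 5 nodes {R, D, G, E, S}, right has 4 {Z, L, U, H}.
    Root S: left subtree has 4 nodes {R, D, G, E}, right has 0 { }.
      Root R: left subtree has 0 nodes { }, right has 3 {D, G, E}.
        Root G: left subtree has 1 node {D}, right has 1 {E}.
    Root L: left subtree has 1 node {Z}, right has 2 {U, H}.
      Root U: left subtree has 0 nodes { }, right has 1 {H}.

X, P, D, E, G, R, S, Z, H, U, L, B, W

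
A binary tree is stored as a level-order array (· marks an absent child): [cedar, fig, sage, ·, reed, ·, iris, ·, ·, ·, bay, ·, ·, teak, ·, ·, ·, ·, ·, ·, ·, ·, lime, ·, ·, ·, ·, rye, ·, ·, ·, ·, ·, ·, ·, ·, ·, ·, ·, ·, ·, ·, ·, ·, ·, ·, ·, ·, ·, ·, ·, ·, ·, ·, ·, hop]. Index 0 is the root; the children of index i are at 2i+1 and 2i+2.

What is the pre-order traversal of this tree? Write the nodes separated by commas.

cedar, fig, reed, bay, lime, sage, iris, teak, rye, hop

Pre-order visits the node, then its left subtree, then its right subtree.
Visit cedar.
At cedar: go left to fig.
  Visit fig.
  At fig: no left child.
  At fig: go right to reed.
    Visit reed.
    At reed: no left child.
    At reed: go right to bay.
      Visit bay.
      At bay: no left child.
      At bay: go right to lime.
        lime is a leaf — visit lime.
At cedar: go right to sage.
  Visit sage.
  At sage: no left child.
  At sage: go right to iris.
    Visit iris.
    At iris: go left to teak.
      Visit teak.
      At teak: go left to rye.
        Visit rye.
        At rye: go left to hop.
          hop is a leaf — visit hop.
        At rye: no right child.
      At teak: no right child.
    At iris: no right child.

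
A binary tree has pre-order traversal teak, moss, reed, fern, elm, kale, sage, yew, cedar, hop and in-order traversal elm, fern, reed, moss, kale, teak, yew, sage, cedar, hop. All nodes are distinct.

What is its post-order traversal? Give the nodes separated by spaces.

elm fern reed kale moss yew hop cedar sage teak

The first element of pre-order is the root; it splits in-order into left and right subtrees.
Root teak: left subtree has 5 nodes {elm, fern, reed, moss, kale}, right has 4 {yew, sage, cedar, hop}.
  Root moss: left subtree has 3 nodes {elm, fern, reed}, right has 1 {kale}.
    Root reed: left subtree has 2 nodes {elm, fern}, right has 0 { }.
      Root fern: left subtree has 1 node {elm}, right has 0 { }.
  Root sage: left subtree has 1 node {yew}, right has 2 {cedar, hop}.
    Root cedar: left subtree has 0 nodes { }, right has 1 {hop}.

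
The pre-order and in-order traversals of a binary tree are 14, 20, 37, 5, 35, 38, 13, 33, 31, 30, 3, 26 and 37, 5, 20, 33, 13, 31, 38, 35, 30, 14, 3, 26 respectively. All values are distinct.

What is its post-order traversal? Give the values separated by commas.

The first element of pre-order is the root; it splits in-order into left and right subtrees.
Root 14: left subtree has 9 nodes {37, 5, 20, 33, 13, 31, 38, 35, 30}, right has 2 {3, 26}.
  Root 20: left subtree has 2 nodes {37, 5}, right has 6 {33, 13, 31, 38, 35, 30}.
    Root 37: left subtree has 0 nodes { }, right has 1 {5}.
    Root 35: left subtree has 4 nodes {33, 13, 31, 38}, right has 1 {30}.
      Root 38: left subtree has 3 nodes {33, 13, 31}, right has 0 { }.
        Root 13: left subtree has 1 node {33}, right has 1 {31}.
  Root 3: left subtree has 0 nodes { }, right has 1 {26}.

5, 37, 33, 31, 13, 38, 30, 35, 20, 26, 3, 14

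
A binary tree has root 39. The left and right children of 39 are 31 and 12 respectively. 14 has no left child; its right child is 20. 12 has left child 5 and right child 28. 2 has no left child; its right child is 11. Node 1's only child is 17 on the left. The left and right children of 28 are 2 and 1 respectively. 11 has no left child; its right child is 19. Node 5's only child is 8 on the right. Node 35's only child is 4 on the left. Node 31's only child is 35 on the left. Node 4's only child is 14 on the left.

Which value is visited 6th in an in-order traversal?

In-order visits the left subtree, then the node, then the right subtree.
At 39: go left to 31.
  At 31: go left to 35.
    At 35: go left to 4.
      At 4: go left to 14.
        At 14: no left child.
        Visit 14.
        At 14: go right to 20.
          20 is a leaf — visit 20.
      Visit 4.
      At 4: no right child.
    Visit 35.
    At 35: no right child.
  Visit 31.
  At 31: no right child.
Visit 39.
At 39: go right to 12.
  At 12: go left to 5.
    At 5: no left child.
    Visit 5.
    At 5: go right to 8.
      8 is a leaf — visit 8.
  Visit 12.
  At 12: go right to 28.
    At 28: go left to 2.
      At 2: no left child.
      Visit 2.
      At 2: go right to 11.
        At 11: no left child.
        Visit 11.
        At 11: go right to 19.
          19 is a leaf — visit 19.
    Visit 28.
    At 28: go right to 1.
      At 1: go left to 17.
        17 is a leaf — visit 17.
      Visit 1.
      At 1: no right child.
Full in-order sequence: 14, 20, 4, 35, 31, 39, 5, 8, 12, 2, 11, 19, 28, 17, 1.

39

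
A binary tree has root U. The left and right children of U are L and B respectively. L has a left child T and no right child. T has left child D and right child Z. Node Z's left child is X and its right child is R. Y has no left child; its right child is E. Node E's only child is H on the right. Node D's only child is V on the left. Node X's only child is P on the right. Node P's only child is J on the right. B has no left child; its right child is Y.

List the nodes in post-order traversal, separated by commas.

Post-order visits the left subtree, then the right subtree, then the node.
At U: go left to L.
  At L: go left to T.
    At T: go left to D.
      At D: go left to V.
        V is a leaf — visit V.
      At D: no right child.
      Visit D.
    At T: go right to Z.
      At Z: go left to X.
        At X: no left child.
        At X: go right to P.
          At P: no left child.
          At P: go right to J.
            J is a leaf — visit J.
          Visit P.
        Visit X.
      At Z: go right to R.
        R is a leaf — visit R.
      Visit Z.
    Visit T.
  At L: no right child.
  Visit L.
At U: go right to B.
  At B: no left child.
  At B: go right to Y.
    At Y: no left child.
    At Y: go right to E.
      At E: no left child.
      At E: go right to H.
        H is a leaf — visit H.
      Visit E.
    Visit Y.
  Visit B.
Visit U.

V, D, J, P, X, R, Z, T, L, H, E, Y, B, U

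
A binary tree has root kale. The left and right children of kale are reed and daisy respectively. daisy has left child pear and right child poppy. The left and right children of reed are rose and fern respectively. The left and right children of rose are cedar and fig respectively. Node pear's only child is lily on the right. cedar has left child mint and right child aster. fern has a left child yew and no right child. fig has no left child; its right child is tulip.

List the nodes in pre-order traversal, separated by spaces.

kale reed rose cedar mint aster fig tulip fern yew daisy pear lily poppy

Pre-order visits the node, then its left subtree, then its right subtree.
Visit kale.
At kale: go left to reed.
  Visit reed.
  At reed: go left to rose.
    Visit rose.
    At rose: go left to cedar.
      Visit cedar.
      At cedar: go left to mint.
        mint is a leaf — visit mint.
      At cedar: go right to aster.
        aster is a leaf — visit aster.
    At rose: go right to fig.
      Visit fig.
      At fig: no left child.
      At fig: go right to tulip.
        tulip is a leaf — visit tulip.
  At reed: go right to fern.
    Visit fern.
    At fern: go left to yew.
      yew is a leaf — visit yew.
    At fern: no right child.
At kale: go right to daisy.
  Visit daisy.
  At daisy: go left to pear.
    Visit pear.
    At pear: no left child.
    At pear: go right to lily.
      lily is a leaf — visit lily.
  At daisy: go right to poppy.
    poppy is a leaf — visit poppy.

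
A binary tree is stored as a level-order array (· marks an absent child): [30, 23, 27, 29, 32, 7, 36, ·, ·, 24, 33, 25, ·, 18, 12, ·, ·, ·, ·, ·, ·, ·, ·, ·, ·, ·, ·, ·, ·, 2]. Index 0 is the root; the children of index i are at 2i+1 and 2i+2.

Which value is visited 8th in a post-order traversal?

Post-order visits the left subtree, then the right subtree, then the node.
At 30: go left to 23.
  At 23: go left to 29.
    29 is a leaf — visit 29.
  At 23: go right to 32.
    At 32: go left to 24.
      24 is a leaf — visit 24.
    At 32: go right to 33.
      33 is a leaf — visit 33.
    Visit 32.
  Visit 23.
At 30: go right to 27.
  At 27: go left to 7.
    At 7: go left to 25.
      25 is a leaf — visit 25.
    At 7: no right child.
    Visit 7.
  At 27: go right to 36.
    At 36: go left to 18.
      18 is a leaf — visit 18.
    At 36: go right to 12.
      At 12: go left to 2.
        2 is a leaf — visit 2.
      At 12: no right child.
      Visit 12.
    Visit 36.
  Visit 27.
Visit 30.
Full post-order sequence: 29, 24, 33, 32, 23, 25, 7, 18, 2, 12, 36, 27, 30.

18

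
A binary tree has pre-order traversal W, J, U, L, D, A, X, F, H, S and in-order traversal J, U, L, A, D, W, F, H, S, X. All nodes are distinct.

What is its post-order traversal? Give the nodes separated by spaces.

A D L U J S H F X W

The first element of pre-order is the root; it splits in-order into left and right subtrees.
Root W: left subtree has 5 nodes {J, U, L, A, D}, right has 4 {F, H, S, X}.
  Root J: left subtree has 0 nodes { }, right has 4 {U, L, A, D}.
    Root U: left subtree has 0 nodes { }, right has 3 {L, A, D}.
      Root L: left subtree has 0 nodes { }, right has 2 {A, D}.
        Root D: left subtree has 1 node {A}, right has 0 { }.
  Root X: left subtree has 3 nodes {F, H, S}, right has 0 { }.
    Root F: left subtree has 0 nodes { }, right has 2 {H, S}.
      Root H: left subtree has 0 nodes { }, right has 1 {S}.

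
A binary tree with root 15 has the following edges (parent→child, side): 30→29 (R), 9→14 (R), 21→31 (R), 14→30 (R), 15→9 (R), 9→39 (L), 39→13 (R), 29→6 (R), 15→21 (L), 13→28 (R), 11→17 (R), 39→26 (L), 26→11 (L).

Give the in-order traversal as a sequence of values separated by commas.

21, 31, 15, 11, 17, 26, 39, 13, 28, 9, 14, 30, 29, 6

In-order visits the left subtree, then the node, then the right subtree.
At 15: go left to 21.
  At 21: no left child.
  Visit 21.
  At 21: go right to 31.
    31 is a leaf — visit 31.
Visit 15.
At 15: go right to 9.
  At 9: go left to 39.
    At 39: go left to 26.
      At 26: go left to 11.
        At 11: no left child.
        Visit 11.
        At 11: go right to 17.
          17 is a leaf — visit 17.
      Visit 26.
      At 26: no right child.
    Visit 39.
    At 39: go right to 13.
      At 13: no left child.
      Visit 13.
      At 13: go right to 28.
        28 is a leaf — visit 28.
  Visit 9.
  At 9: go right to 14.
    At 14: no left child.
    Visit 14.
    At 14: go right to 30.
      At 30: no left child.
      Visit 30.
      At 30: go right to 29.
        At 29: no left child.
        Visit 29.
        At 29: go right to 6.
          6 is a leaf — visit 6.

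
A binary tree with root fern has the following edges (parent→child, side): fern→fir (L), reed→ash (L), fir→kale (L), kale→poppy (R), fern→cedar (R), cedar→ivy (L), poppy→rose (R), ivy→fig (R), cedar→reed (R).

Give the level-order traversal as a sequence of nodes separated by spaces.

Level-order visits nodes level by level from the root, left to right within each level.
Level 0: fern
Level 1: fir, cedar
Level 2: kale, ivy, reed
Level 3: poppy, fig, ash
Level 4: rose

fern fir cedar kale ivy reed poppy fig ash rose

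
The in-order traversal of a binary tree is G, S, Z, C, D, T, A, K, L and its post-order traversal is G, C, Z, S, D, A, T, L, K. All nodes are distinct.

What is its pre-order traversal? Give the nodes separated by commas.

K, T, D, S, G, Z, C, A, L

The last element of post-order is the root; it splits in-order into left and right subtrees.
Root K: left subtree has 7 nodes {G, S, Z, C, D, T, A}, right has 1 {L}.
  Root T: left subtree has 5 nodes {G, S, Z, C, D}, right has 1 {A}.
    Root D: left subtree has 4 nodes {G, S, Z, C}, right has 0 { }.
      Root S: left subtree has 1 node {G}, right has 2 {Z, C}.
        Root Z: left subtree has 0 nodes { }, right has 1 {C}.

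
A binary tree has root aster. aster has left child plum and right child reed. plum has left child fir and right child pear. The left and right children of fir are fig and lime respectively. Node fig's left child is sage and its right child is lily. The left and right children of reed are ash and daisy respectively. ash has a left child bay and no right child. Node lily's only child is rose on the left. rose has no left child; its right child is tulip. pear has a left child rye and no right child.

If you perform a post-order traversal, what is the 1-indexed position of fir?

Post-order visits the left subtree, then the right subtree, then the node.
At aster: go left to plum.
  At plum: go left to fir.
    At fir: go left to fig.
      At fig: go left to sage.
        sage is a leaf — visit sage.
      At fig: go right to lily.
        At lily: go left to rose.
          At rose: no left child.
          At rose: go right to tulip.
            tulip is a leaf — visit tulip.
          Visit rose.
        At lily: no right child.
        Visit lily.
      Visit fig.
    At fir: go right to lime.
      lime is a leaf — visit lime.
    Visit fir.
  At plum: go right to pear.
    At pear: go left to rye.
      rye is a leaf — visit rye.
    At pear: no right child.
    Visit pear.
  Visit plum.
At aster: go right to reed.
  At reed: go left to ash.
    At ash: go left to bay.
      bay is a leaf — visit bay.
    At ash: no right child.
    Visit ash.
  At reed: go right to daisy.
    daisy is a leaf — visit daisy.
  Visit reed.
Visit aster.
Full post-order sequence: sage, tulip, rose, lily, fig, lime, fir, rye, pear, plum, bay, ash, daisy, reed, aster.

7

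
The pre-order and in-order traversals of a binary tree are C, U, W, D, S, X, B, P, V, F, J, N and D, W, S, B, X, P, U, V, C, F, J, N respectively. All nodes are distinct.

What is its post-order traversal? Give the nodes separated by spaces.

The first element of pre-order is the root; it splits in-order into left and right subtrees.
Root C: left subtree has 8 nodes {D, W, S, B, X, P, U, V}, right has 3 {F, J, N}.
  Root U: left subtree has 6 nodes {D, W, S, B, X, P}, right has 1 {V}.
    Root W: left subtree has 1 node {D}, right has 4 {S, B, X, P}.
      Root S: left subtree has 0 nodes { }, right has 3 {B, X, P}.
        Root X: left subtree has 1 node {B}, right has 1 {P}.
  Root F: left subtree has 0 nodes { }, right has 2 {J, N}.
    Root J: left subtree has 0 nodes { }, right has 1 {N}.

D B P X S W V U N J F C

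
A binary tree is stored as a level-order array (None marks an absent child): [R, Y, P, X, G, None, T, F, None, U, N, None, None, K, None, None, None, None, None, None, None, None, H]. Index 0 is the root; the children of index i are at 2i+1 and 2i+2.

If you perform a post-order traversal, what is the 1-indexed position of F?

Post-order visits the left subtree, then the right subtree, then the node.
At R: go left to Y.
  At Y: go left to X.
    At X: go left to F.
      F is a leaf — visit F.
    At X: no right child.
    Visit X.
  At Y: go right to G.
    At G: go left to U.
      U is a leaf — visit U.
    At G: go right to N.
      At N: no left child.
      At N: go right to H.
        H is a leaf — visit H.
      Visit N.
    Visit G.
  Visit Y.
At R: go right to P.
  At P: no left child.
  At P: go right to T.
    At T: go left to K.
      K is a leaf — visit K.
    At T: no right child.
    Visit T.
  Visit P.
Visit R.
Full post-order sequence: F, X, U, H, N, G, Y, K, T, P, R.

1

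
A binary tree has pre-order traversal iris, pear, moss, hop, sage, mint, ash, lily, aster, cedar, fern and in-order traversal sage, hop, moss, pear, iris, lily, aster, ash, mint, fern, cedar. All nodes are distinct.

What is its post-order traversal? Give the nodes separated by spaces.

The first element of pre-order is the root; it splits in-order into left and right subtrees.
Root iris: left subtree has 4 nodes {sage, hop, moss, pear}, right has 6 {lily, aster, ash, mint, fern, cedar}.
  Root pear: left subtree has 3 nodes {sage, hop, moss}, right has 0 { }.
    Root moss: left subtree has 2 nodes {sage, hop}, right has 0 { }.
      Root hop: left subtree has 1 node {sage}, right has 0 { }.
  Root mint: left subtree has 3 nodes {lily, aster, ash}, right has 2 {fern, cedar}.
    Root ash: left subtree has 2 nodes {lily, aster}, right has 0 { }.
      Root lily: left subtree has 0 nodes { }, right has 1 {aster}.
    Root cedar: left subtree has 1 node {fern}, right has 0 { }.

sage hop moss pear aster lily ash fern cedar mint iris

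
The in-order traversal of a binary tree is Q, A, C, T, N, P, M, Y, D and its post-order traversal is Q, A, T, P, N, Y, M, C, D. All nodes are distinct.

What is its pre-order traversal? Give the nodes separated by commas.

D, C, A, Q, M, N, T, P, Y

The last element of post-order is the root; it splits in-order into left and right subtrees.
Root D: left subtree has 8 nodes {Q, A, C, T, N, P, M, Y}, right has 0 { }.
  Root C: left subtree has 2 nodes {Q, A}, right has 5 {T, N, P, M, Y}.
    Root A: left subtree has 1 node {Q}, right has 0 { }.
    Root M: left subtree has 3 nodes {T, N, P}, right has 1 {Y}.
      Root N: left subtree has 1 node {T}, right has 1 {P}.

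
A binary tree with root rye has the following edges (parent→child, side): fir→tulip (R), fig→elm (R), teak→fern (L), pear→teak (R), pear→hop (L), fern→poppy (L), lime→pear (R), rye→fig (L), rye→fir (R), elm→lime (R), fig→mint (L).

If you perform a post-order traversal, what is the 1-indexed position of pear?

6

Post-order visits the left subtree, then the right subtree, then the node.
At rye: go left to fig.
  At fig: go left to mint.
    mint is a leaf — visit mint.
  At fig: go right to elm.
    At elm: no left child.
    At elm: go right to lime.
      At lime: no left child.
      At lime: go right to pear.
        At pear: go left to hop.
          hop is a leaf — visit hop.
        At pear: go right to teak.
          At teak: go left to fern.
            At fern: go left to poppy.
              poppy is a leaf — visit poppy.
            At fern: no right child.
            Visit fern.
          At teak: no right child.
          Visit teak.
        Visit pear.
      Visit lime.
    Visit elm.
  Visit fig.
At rye: go right to fir.
  At fir: no left child.
  At fir: go right to tulip.
    tulip is a leaf — visit tulip.
  Visit fir.
Visit rye.
Full post-order sequence: mint, hop, poppy, fern, teak, pear, lime, elm, fig, tulip, fir, rye.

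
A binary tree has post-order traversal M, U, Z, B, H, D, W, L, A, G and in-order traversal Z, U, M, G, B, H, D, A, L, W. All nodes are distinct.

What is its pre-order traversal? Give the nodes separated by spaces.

G Z U M A D H B L W

The last element of post-order is the root; it splits in-order into left and right subtrees.
Root G: left subtree has 3 nodes {Z, U, M}, right has 6 {B, H, D, A, L, W}.
  Root Z: left subtree has 0 nodes { }, right has 2 {U, M}.
    Root U: left subtree has 0 nodes { }, right has 1 {M}.
  Root A: left subtree has 3 nodes {B, H, D}, right has 2 {L, W}.
    Root D: left subtree has 2 nodes {B, H}, right has 0 { }.
      Root H: left subtree has 1 node {B}, right has 0 { }.
    Root L: left subtree has 0 nodes { }, right has 1 {W}.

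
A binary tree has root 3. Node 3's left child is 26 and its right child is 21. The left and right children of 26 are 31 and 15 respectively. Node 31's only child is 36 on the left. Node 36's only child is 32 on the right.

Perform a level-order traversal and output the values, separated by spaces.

Level-order visits nodes level by level from the root, left to right within each level.
Level 0: 3
Level 1: 26, 21
Level 2: 31, 15
Level 3: 36
Level 4: 32

3 26 21 31 15 36 32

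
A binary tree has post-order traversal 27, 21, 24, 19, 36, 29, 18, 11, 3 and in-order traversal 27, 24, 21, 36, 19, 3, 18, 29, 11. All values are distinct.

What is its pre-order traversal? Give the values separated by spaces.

3 36 24 27 21 19 11 18 29

The last element of post-order is the root; it splits in-order into left and right subtrees.
Root 3: left subtree has 5 nodes {27, 24, 21, 36, 19}, right has 3 {18, 29, 11}.
  Root 36: left subtree has 3 nodes {27, 24, 21}, right has 1 {19}.
    Root 24: left subtree has 1 node {27}, right has 1 {21}.
  Root 11: left subtree has 2 nodes {18, 29}, right has 0 { }.
    Root 18: left subtree has 0 nodes { }, right has 1 {29}.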